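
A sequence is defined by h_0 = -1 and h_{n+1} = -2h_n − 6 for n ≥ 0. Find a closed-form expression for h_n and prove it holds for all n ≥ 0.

Claim: h_n = (-2)^n − 2.

Base case: h_0 = -1, and (-2)^0 − 2 = 1 − 2 = -1.
Assume h_r = (-2)^r − 2 for some r ≥ 0.
Then h_{r+1} = -2h_r − 6 = -2·((-2)^r − 2) − 6 = -2·(-2)^r + 4 − 6 = (-2)^{r+1} − 2.
So the formula holds for r+1, and by induction h_n = (-2)^n − 2 for all n ≥ 0.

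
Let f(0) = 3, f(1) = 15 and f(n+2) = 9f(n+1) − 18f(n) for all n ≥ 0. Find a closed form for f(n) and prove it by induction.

Claim: f(n) = 2·6^n + 3^n.

Base cases: f(0) = 3 and 2·6^0 + 3^0 = 3; f(1) = 15 and 2·6^1 + 3^1 = 15.
Assume f(j) = 2·6^j + 3^j for all 0 ≤ j ≤ r, where r ≥ 1.
Then f(r+1) = 9f(r) − 18f(r−1) = 9·(2·6^r + 3^r) − 18·(2·6^{r−1} + 3^{r−1}) = 2·(9·6 − 18)6^{r−1} + (9·3 − 18)3^{r−1} = 72·6^{r−1} + 9·3^{r−1} = 2·6^{r+1} + 3^{r+1}.
So the formula holds for r+1, and by strong induction f(n) = 2·6^n + 3^n for all n ≥ 0.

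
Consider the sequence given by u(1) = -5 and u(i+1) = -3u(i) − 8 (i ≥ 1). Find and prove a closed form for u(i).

Claim: u(i) = (-3)^i − 2.

Base case: u(1) = -5, and (-3)^1 − 2 = -3 − 2 = -5.
Assume u(m) = (-3)^m − 2 for some m ≥ 1.
Then u(m+1) = -3u(m) − 8 = -3·((-3)^m − 2) − 8 = -3·(-3)^m + 6 − 8 = (-3)^{m+1} − 2.
Hence u(i) = (-3)^i − 2 for every i ≥ 1, by induction.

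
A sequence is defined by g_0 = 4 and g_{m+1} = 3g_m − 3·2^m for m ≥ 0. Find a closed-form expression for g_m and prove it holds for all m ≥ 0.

Claim: g_m = 3^m + 3·2^m.

Base case: g_0 = 4, and 3^0 + 3·2^0 = 1 + 3 = 4.
Assume g_k = 3^k + 3·2^k for some k ≥ 0.
Then g_{k+1} = 3g_k − 3·2^k = 3·(3^k + 3·2^k) − 3·2^k = 3^{k+1} + 9·2^k − 3·2^k = 3^{k+1} + 6·2^k = 3^{k+1} + 3·2^{k+1}.
So the formula holds for k+1, and by induction g_m = 3^m + 3·2^m for all m ≥ 0.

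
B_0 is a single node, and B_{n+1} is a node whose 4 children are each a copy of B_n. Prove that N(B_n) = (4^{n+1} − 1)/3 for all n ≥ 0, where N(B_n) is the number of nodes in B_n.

Base case: N(B_0) = 1, and (4^{0+1} − 1)/3 = 1.
Assume N(B_k) = (4^{k+1} − 1)/3.
Then N(B_{k+1}) = 1 + 4N(B_k) = 1 + 4·(4^{k+1} − 1)/3 = 1 + (4^{k+2} − 4)/3 = (3 + 4^{k+2} − 4)/3 = (4^{k+2} − 1)/3.
Hence N(B_n) = (4^{n+1} − 1)/3 for every n ≥ 0, by induction.

N(B_n) = (4^{n+1} − 1)/3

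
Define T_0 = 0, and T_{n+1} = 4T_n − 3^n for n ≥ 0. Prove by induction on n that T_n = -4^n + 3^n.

Base case: T_0 = 0, and -4^0 + 3^0 = -1 + 1 = 0.
Assume T_r = -4^r + 3^r for some r ≥ 0.
Then T_{r+1} = 4T_r − 3^r = 4·(-4^r + 3^r) − 3^r = -4^{r+1} + 4·3^r − 3^r = -4^{r+1} + 3·3^r = -4^{r+1} + 3^{r+1}.
So the formula holds for r+1, and by induction T_n = -4^n + 3^n for all n ≥ 0.

T_n = -4^n + 3^n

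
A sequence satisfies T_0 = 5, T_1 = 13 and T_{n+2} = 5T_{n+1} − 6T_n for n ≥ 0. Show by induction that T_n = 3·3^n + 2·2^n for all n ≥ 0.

Base cases: T_0 = 5 and 3·3^0 + 2·2^0 = 5; T_1 = 13 and 3·3^1 + 2·2^1 = 13.
Assume T_j = 3·3^j + 2·2^j for all 0 ≤ j ≤ k, where k ≥ 1.
Then T_{k+1} = 5T_k − 6T_{k−1} = 5·(3·3^k + 2·2^k) − 6·(3·3^{k−1} + 2·2^{k−1}) = 3·(5·3 − 6)3^{k−1} + 2·(5·2 − 6)2^{k−1} = 27·3^{k−1} + 8·2^{k−1} = 3·3^{k+1} + 2·2^{k+1}.
This completes the inductive step, so T_n = 3·3^n + 2·2^n for all n ≥ 0.

T_n = 3·3^n + 2·2^n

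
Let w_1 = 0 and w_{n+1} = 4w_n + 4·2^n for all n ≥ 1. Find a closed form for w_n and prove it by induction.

Claim: w_n = 4^n − 2·2^n.

Base case: w_1 = 0, and 4^1 − 2·2^1 = 4 − 4 = 0.
Assume w_j = 4^j − 2·2^j for some j ≥ 1.
Then w_{j+1} = 4w_j + 4·2^j = 4·(4^j − 2·2^j) + 4·2^j = 4^{j+1} − 8·2^j + 4·2^j = 4^{j+1} − 4·2^j = 4^{j+1} − 2·2^{j+1}.
So the formula holds for j+1, and by induction w_n = 4^n − 2·2^n for all n ≥ 1.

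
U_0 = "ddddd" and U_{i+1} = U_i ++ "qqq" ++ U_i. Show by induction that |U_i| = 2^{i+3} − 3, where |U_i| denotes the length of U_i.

Base case: |U_0| = 5, and 2^{0+3} − 3 = 5.
Assume |U_k| = 2^{k+3} − 3.
Then |U_{k+1}| = |U_k| + 3 + |U_k| = 2|U_k| + 3 = 2(2^{k+3} − 3) + 3 = 2^{k+1+3} − 6 + 3 = 2^{k+1+3} − 3.
By induction, |U_i| = 2^{i+3} − 3 for all i ≥ 0.

|U_i| = 2^{i+3} − 3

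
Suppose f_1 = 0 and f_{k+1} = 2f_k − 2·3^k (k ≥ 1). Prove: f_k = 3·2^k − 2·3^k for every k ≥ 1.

Base case: f_1 = 0, and 3·2^1 − 2·3^1 = 6 − 6 = 0.
Assume f_r = 3·2^r − 2·3^r for some r ≥ 1.
Then f_{r+1} = 2f_r − 2·3^r = 2·(3·2^r − 2·3^r) − 2·3^r = 3·2^{r+1} − 4·3^r − 2·3^r = 3·2^{r+1} − 6·3^r = 3·2^{r+1} − 2·3^{r+1}.
So the formula holds for r+1, and by induction f_k = 3·2^k − 2·3^k for all k ≥ 1.

f_k = 3·2^k − 2·3^k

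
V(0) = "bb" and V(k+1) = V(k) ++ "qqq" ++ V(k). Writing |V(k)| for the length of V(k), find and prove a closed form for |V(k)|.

Claim: |V(k)| = 5·2^k − 3.

Base case: |V(0)| = 2, and 5·2^0 − 3 = 2.
Assume |V(j)| = 5·2^j − 3.
Then |V(j+1)| = |V(j)| + 3 + |V(j)| = 2|V(j)| + 3 = 2(5·2^j − 3) + 3 = 5·2^{j+1} − 6 + 3 = 5·2^{j+1} − 3.
This completes the inductive step, so |V(k)| = 5·2^k − 3 for all k ≥ 0.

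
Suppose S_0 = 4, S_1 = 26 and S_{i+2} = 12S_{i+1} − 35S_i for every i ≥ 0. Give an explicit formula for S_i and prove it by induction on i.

Claim: S_i = 3·7^i + 5^i.

Base cases: S_0 = 4 and 3·7^0 + 5^0 = 4; S_1 = 26 and 3·7^1 + 5^1 = 26.
Assume S_j = 3·7^j + 5^j for all 0 ≤ j ≤ k, where k ≥ 1.
Then S_{k+1} = 12S_k − 35S_{k−1} = 12·(3·7^k + 5^k) − 35·(3·7^{k−1} + 5^{k−1}) = 3·(12·7 − 35)7^{k−1} + (12·5 − 35)5^{k−1} = 147·7^{k−1} + 25·5^{k−1} = 3·7^{k+1} + 5^{k+1}.
Hence S_i = 3·7^i + 5^i for every i ≥ 0, by strong induction.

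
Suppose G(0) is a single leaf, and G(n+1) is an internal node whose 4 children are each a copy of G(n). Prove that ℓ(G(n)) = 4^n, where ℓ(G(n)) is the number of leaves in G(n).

Base case: ℓ(G(0)) = 1, and 4^0 = 1.
Assume ℓ(G(k)) = 4^k.
Then ℓ(G(k+1)) = 4·ℓ(G(k)) = 4·4^k = 4^{k+1}.
Hence ℓ(G(n)) = 4^n for every n ≥ 0, by induction.

ℓ(G(n)) = 4^n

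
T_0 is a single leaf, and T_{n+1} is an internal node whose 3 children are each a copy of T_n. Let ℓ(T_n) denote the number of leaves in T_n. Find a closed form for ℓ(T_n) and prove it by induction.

Claim: ℓ(T_n) = 3^n.

Base case: ℓ(T_0) = 1, and 3^0 = 1.
Assume ℓ(T_k) = 3^k.
Then ℓ(T_{k+1}) = 3·ℓ(T_k) = 3·3^k = 3^{k+1}.
By induction, ℓ(T_n) = 3^n for all n ≥ 0.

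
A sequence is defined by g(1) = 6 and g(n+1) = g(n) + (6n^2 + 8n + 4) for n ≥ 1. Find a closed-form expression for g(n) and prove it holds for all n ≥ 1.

Claim: g(n) = 2n^3 + n^2 + n + 2.

Base case: g(1) = 6, and 2·1^3 + 1^2 + 1 + 2 = 6.
Assume g(r) = 2r^3 + r^2 + r + 2.
Then g(r+1) = g(r) + (6r^2 + 8r + 4) = (2r^3 + r^2 + r + 2) + (6r^2 + 8r + 4) = 2r^3 + 7r^2 + 9r + 6,
and 2·(r+1)^3 + (r+1)^2 + (r+1) + 2 = 2r^3 + 7r^2 + 9r + 6.
This completes the inductive step, so g(n) = 2n^3 + n^2 + n + 2 for all n ≥ 1.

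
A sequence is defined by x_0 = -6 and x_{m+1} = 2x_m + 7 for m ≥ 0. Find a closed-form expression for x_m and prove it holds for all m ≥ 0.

Claim: x_m = 2^m − 7.

Base case: x_0 = -6, and 2^0 − 7 = 1 − 7 = -6.
Assume x_k = 2^k − 7 for some k ≥ 0.
Then x_{k+1} = 2x_k + 7 = 2·(2^k − 7) + 7 = 2^{k+1} − 14 + 7 = 2^{k+1} − 7.
By induction, x_m = 2^m − 7 for all m ≥ 0.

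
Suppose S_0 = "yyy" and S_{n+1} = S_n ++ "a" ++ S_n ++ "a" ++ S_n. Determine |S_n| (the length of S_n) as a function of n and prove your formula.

Claim: |S_n| = 4·3^n − 1.

Base case: |S_0| = 3, and 4·3^0 − 1 = 3.
Assume |S_m| = 4·3^m − 1.
Then |S_{m+1}| = 3|S_m| + 2 = 3(4·3^m − 1) + 2 = 4·3^{m+1} − 3 + 2 = 4·3^{m+1} − 1.
This completes the inductive step, so |S_n| = 4·3^n − 1 for all n ≥ 0.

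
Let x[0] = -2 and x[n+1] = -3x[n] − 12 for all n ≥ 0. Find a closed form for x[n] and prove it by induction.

Claim: x[n] = (-3)^n − 3.

Base case: x[0] = -2, and (-3)^0 − 3 = 1 − 3 = -2.
Assume x[r] = (-3)^r − 3 for some r ≥ 0.
Then x[r+1] = -3x[r] − 12 = -3·((-3)^r − 3) − 12 = -3·(-3)^r + 9 − 12 = (-3)^{r+1} − 3.
So the formula holds for r+1, and by induction x[n] = (-3)^n − 3 for all n ≥ 0.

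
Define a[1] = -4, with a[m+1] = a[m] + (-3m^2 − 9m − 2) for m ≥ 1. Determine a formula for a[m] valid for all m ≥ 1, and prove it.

Claim: a[m] = -m^3 − 3m^2 + 2m − 2.

Base case: a[1] = -4, and -1^3 − 3·1^2 + 2·1 − 2 = -4.
Assume a[r] = -r^3 − 3r^2 + 2r − 2.
Then a[r+1] = a[r] + (-3r^2 − 9r − 2) = (-r^3 − 3r^2 + 2r − 2) + (-3r^2 − 9r − 2) = -r^3 − 6r^2 − 7r − 4,
and -(r+1)^3 − 3·(r+1)^2 + 2·(r+1) − 2 = -r^3 − 6r^2 − 7r − 4.
By induction, a[m] = -m^3 − 3m^2 + 2m − 2 for all m ≥ 1.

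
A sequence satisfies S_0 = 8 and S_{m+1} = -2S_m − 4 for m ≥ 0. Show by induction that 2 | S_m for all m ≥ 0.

Base case: S_0 = 8 = 2·4, so 2 | S_0.
Assume 2 | S_j, so S_j = 2t for some integer t.
Then S_{j+1} = -2S_j − 4 = -2·(2t) − 4 = 2(-2t − 2), so 2 | S_{j+1}.
Hence 2 | S_m for every m ≥ 0, by induction.

2 | S_m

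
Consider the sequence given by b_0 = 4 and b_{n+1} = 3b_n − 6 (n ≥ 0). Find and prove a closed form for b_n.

Claim: b_n = 3^n + 3.

Base case: b_0 = 4, and 3^0 + 3 = 1 + 3 = 4.
Assume b_k = 3^k + 3 for some k ≥ 0.
Then b_{k+1} = 3b_k − 6 = 3·(3^k + 3) − 6 = 3^{k+1} + 9 − 6 = 3^{k+1} + 3.
By induction, b_n = 3^n + 3 for all n ≥ 0.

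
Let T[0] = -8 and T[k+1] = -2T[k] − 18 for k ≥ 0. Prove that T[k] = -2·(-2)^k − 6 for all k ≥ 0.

Base case: T[0] = -8, and -2·(-2)^0 − 6 = -2 − 6 = -8.
Assume T[m] = -2·(-2)^m − 6 for some m ≥ 0.
Then T[m+1] = -2T[m] − 18 = -2·(-2·(-2)^m − 6) − 18 = 4·(-2)^m + 12 − 18 = -2·(-2)^{m+1} − 6.
So the formula holds for m+1, and by induction T[k] = -2·(-2)^k − 6 for all k ≥ 0.

T[k] = -2·(-2)^k − 6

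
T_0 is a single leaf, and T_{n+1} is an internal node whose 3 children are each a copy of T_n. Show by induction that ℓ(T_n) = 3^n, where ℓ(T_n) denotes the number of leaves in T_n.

Base case: ℓ(T_0) = 1, and 3^0 = 1.
Assume ℓ(T_m) = 3^m.
Then ℓ(T_{m+1}) = 3·ℓ(T_m) = 3·3^m = 3^{m+1}.
This completes the inductive step, so ℓ(T_n) = 3^n for all n ≥ 0.

ℓ(T_n) = 3^n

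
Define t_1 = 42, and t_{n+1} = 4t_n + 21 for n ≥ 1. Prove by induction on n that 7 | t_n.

Base case: t_1 = 42 = 7·6, so 7 | t_1.
Assume 7 | t_m, so t_m = 7s for some integer s.
Then t_{m+1} = 4t_m + 21 = 4·(7s) + 21 = 7(4s + 3), so 7 | t_{m+1}.
This completes the inductive step, so 7 | t_n for all n ≥ 1.

7 | t_n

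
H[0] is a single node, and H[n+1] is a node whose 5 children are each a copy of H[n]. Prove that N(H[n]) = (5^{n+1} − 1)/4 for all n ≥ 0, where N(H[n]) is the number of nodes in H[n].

Base case: N(H[0]) = 1, and (5^{0+1} − 1)/4 = 1.
Assume N(H[r]) = (5^{r+1} − 1)/4.
Then N(H[r+1]) = 1 + 5N(H[r]) = 1 + 5·(5^{r+1} − 1)/4 = 1 + (5^{r+2} − 5)/4 = (4 + 5^{r+2} − 5)/4 = (5^{r+2} − 1)/4.
So the formula holds for r+1, and by induction N(H[n]) = (5^{n+1} − 1)/4 for all n ≥ 0.

N(H[n]) = (5^{n+1} − 1)/4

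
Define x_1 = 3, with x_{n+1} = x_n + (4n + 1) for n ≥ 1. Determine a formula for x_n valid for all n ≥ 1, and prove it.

Claim: x_n = 2n^2 − n + 2.

Base case: x_1 = 3, and 2·1^2 − 1 + 2 = 3.
Assume x_j = 2j^2 − j + 2.
Then x_{j+1} = x_j + (4j + 1) = (2j^2 − j + 2) + (4j + 1) = 2j^2 + 3j + 3,
and 2·(j+1)^2 − (j+1) + 2 = 2j^2 + 3j + 3.
By induction, x_n = 2n^2 − n + 2 for all n ≥ 1.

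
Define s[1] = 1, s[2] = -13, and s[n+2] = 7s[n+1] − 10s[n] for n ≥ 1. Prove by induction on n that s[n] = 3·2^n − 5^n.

Base cases: s[1] = 1 and 3·2^1 − 5^1 = 1; s[2] = -13 and 3·2^2 − 5^2 = -13.
Assume s[j] = 3·2^j − 5^j for all 1 ≤ j ≤ m, where m ≥ 2.
Then s[m+1] = 7s[m] − 10s[m−1] = 7·(3·2^m − 5^m) − 10·(3·2^{m−1} − 5^{m−1}) = 3·(7·2 − 10)2^{m−1} − (7·5 − 10)5^{m−1} = 12·2^{m−1} − 25·5^{m−1} = 3·2^{m+1} − 5^{m+1}.
By strong induction, s[n] = 3·2^n − 5^n for all n ≥ 1.

s[n] = 3·2^n − 5^n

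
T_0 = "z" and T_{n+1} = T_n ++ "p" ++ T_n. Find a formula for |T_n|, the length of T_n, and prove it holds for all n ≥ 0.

Claim: |T_n| = 2^{n+1} − 1.

Base case: |T_0| = 1, and 2^{0+1} − 1 = 1.
Assume |T_j| = 2^{j+1} − 1.
Then |T_{j+1}| = |T_j| + 1 + |T_j| = 2|T_j| + 1 = 2(2^{j+1} − 1) + 1 = 2^{j+2} − 2 + 1 = 2^{j+2} − 1.
Hence |T_n| = 2^{n+1} − 1 for every n ≥ 0, by induction.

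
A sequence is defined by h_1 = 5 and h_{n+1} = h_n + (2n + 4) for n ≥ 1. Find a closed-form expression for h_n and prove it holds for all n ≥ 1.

Claim: h_n = n^2 + 3n + 1.

Base case: h_1 = 5, and 1^2 + 3·1 + 1 = 5.
Assume h_r = r^2 + 3r + 1.
Then h_{r+1} = h_r + (2r + 4) = (r^2 + 3r + 1) + (2r + 4) = r^2 + 5r + 5,
and (r+1)^2 + 3·(r+1) + 1 = r^2 + 5r + 5.
This completes the inductive step, so h_n = n^2 + 3n + 1 for all n ≥ 1.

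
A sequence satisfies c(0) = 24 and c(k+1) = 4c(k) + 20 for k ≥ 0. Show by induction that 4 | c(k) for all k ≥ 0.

Base case: c(0) = 24 = 4·6, so 4 | c(0).
Assume 4 | c(m), so c(m) = 4t for some integer t.
Then c(m+1) = 4c(m) + 20 = 4·(4t) + 20 = 4(4t + 5), so 4 | c(m+1).
This completes the inductive step, so 4 | c(k) for all k ≥ 0.

4 | c(k)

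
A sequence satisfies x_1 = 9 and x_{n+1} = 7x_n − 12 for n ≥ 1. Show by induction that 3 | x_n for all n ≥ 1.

Base case: x_1 = 9 = 3·3, so 3 | x_1.
Assume 3 | x_m, so x_m = 3t for some integer t.
Then x_{m+1} = 7x_m − 12 = 7·(3t) − 12 = 3(7t − 4), so 3 | x_{m+1}.
Hence 3 | x_n for every n ≥ 1, by induction.

3 | x_n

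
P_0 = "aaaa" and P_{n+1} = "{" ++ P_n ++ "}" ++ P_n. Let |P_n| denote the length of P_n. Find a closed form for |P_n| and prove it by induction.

Claim: |P_n| = 6·2^n − 2.

Base case: |P_0| = 4, and 6·2^0 − 2 = 4.
Assume |P_r| = 6·2^r − 2.
Then |P_{r+1}| = 1 + |P_r| + 1 + |P_r| = 2|P_r| + 2 = 2(6·2^r − 2) + 2 = 6·2^{r+1} − 4 + 2 = 6·2^{r+1} − 2.
Hence |P_n| = 6·2^n − 2 for every n ≥ 0, by induction.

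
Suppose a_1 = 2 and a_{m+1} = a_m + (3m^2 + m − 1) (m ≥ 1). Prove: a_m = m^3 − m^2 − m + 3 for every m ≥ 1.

Base case: a_1 = 2, and 1^3 − 1^2 − 1 + 3 = 2.
Assume a_j = j^3 − j^2 − j + 3.
Then a_{j+1} = a_j + (3j^2 + j − 1) = (j^3 − j^2 − j + 3) + (3j^2 + j − 1) = j^3 + 2j^2 + 2,
and (j+1)^3 − (j+1)^2 − (j+1) + 3 = j^3 + 2j^2 + 2.
This completes the inductive step, so a_m = m^3 − m^2 − m + 3 for all m ≥ 1.

a_m = m^3 − m^2 − m + 3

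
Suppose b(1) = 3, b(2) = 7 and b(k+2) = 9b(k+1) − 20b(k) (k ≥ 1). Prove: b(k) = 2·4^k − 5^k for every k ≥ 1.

Base cases: b(1) = 3 and 2·4^1 − 5^1 = 3; b(2) = 7 and 2·4^2 − 5^2 = 7.
Assume b(j) = 2·4^j − 5^j for all 1 ≤ j ≤ m, where m ≥ 2.
Then b(m+1) = 9b(m) − 20b(m−1) = 9·(2·4^m − 5^m) − 20·(2·4^{m−1} − 5^{m−1}) = 2·(9·4 − 20)4^{m−1} − (9·5 − 20)5^{m−1} = 32·4^{m−1} − 25·5^{m−1} = 2·4^{m+1} − 5^{m+1}.
By strong induction, b(k) = 2·4^k − 5^k for all k ≥ 1.

b(k) = 2·4^k − 5^k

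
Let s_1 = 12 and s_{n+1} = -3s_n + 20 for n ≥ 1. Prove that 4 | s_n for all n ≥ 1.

Base case: s_1 = 12 = 4·3, so 4 | s_1.
Assume 4 | s_r, so s_r = 4t for some integer t.
Then s_{r+1} = -3s_r + 20 = -3·(4t) + 20 = 4(-3t + 5), so 4 | s_{r+1}.
By induction, 4 | s_n for all n ≥ 1.

4 | s_n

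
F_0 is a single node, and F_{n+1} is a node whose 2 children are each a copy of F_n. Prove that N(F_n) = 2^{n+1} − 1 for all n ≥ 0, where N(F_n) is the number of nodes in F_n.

Base case: N(F_0) = 1, and 2^{0+1} − 1 = 1.
Assume N(F_r) = 2^{r+1} − 1.
Then N(F_{r+1}) = 1 + 2N(F_r) = 1 + 2(2^{r+1} − 1) = 2^{r+2} − 2 + 1 = 2^{r+2} − 1.
This completes the inductive step, so N(F_n) = 2^{n+1} − 1 for all n ≥ 0.

N(F_n) = 2^{n+1} − 1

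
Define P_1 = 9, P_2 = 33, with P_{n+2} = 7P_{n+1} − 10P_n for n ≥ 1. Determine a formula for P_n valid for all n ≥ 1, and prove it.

Claim: P_n = 5^n + 2·2^n.

Base cases: P_1 = 9 and 5^1 + 2·2^1 = 9; P_2 = 33 and 5^2 + 2·2^2 = 33.
Assume P_j = 5^j + 2·2^j for all 1 ≤ j ≤ k, where k ≥ 2.
Then P_{k+1} = 7P_k − 10P_{k−1} = 7·(5^k + 2·2^k) − 10·(5^{k−1} + 2·2^{k−1}) = (7·5 − 10)5^{k−1} + 2·(7·2 − 10)2^{k−1} = 25·5^{k−1} + 8·2^{k−1} = 5^{k+1} + 2·2^{k+1}.
This completes the inductive step, so P_n = 5^n + 2·2^n for all n ≥ 1.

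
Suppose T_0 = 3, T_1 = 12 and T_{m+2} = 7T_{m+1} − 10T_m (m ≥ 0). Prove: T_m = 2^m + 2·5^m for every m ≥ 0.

Base cases: T_0 = 3 and 2^0 + 2·5^0 = 3; T_1 = 12 and 2^1 + 2·5^1 = 12.
Assume T_j = 2^j + 2·5^j for all 0 ≤ j ≤ k, where k ≥ 1.
Then T_{k+1} = 7T_k − 10T_{k−1} = 7·(2^k + 2·5^k) − 10·(2^{k−1} + 2·5^{k−1}) = (7·2 − 10)2^{k−1} + 2·(7·5 − 10)5^{k−1} = 4·2^{k−1} + 50·5^{k−1} = 2^{k+1} + 2·5^{k+1}.
By strong induction, T_m = 2^m + 2·5^m for all m ≥ 0.

T_m = 2^m + 2·5^m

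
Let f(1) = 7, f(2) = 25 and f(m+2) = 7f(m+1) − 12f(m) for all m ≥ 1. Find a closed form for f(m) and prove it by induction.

Claim: f(m) = 4^m + 3^m.

Base cases: f(1) = 7 and 4^1 + 3^1 = 7; f(2) = 25 and 4^2 + 3^2 = 25.
Assume f(j) = 4^j + 3^j for all 1 ≤ j ≤ k, where k ≥ 2.
Then f(k+1) = 7f(k) − 12f(k−1) = 7·(4^k + 3^k) − 12·(4^{k−1} + 3^{k−1}) = (7·4 − 12)4^{k−1} + (7·3 − 12)3^{k−1} = 16·4^{k−1} + 9·3^{k−1} = 4^{k+1} + 3^{k+1}.
Hence f(m) = 4^m + 3^m for every m ≥ 1, by strong induction.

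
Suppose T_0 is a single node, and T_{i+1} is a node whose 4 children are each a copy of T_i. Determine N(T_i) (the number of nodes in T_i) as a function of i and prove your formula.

Claim: N(T_i) = (4^{i+1} − 1)/3.

Base case: N(T_0) = 1, and (4^{0+1} − 1)/3 = 1.
Assume N(T_k) = (4^{k+1} − 1)/3.
Then N(T_{k+1}) = 1 + 4N(T_k) = 1 + 4·(4^{k+1} − 1)/3 = 1 + (4^{k+2} − 4)/3 = (3 + 4^{k+2} − 4)/3 = (4^{k+2} − 1)/3.
Hence N(T_i) = (4^{i+1} − 1)/3 for every i ≥ 0, by induction.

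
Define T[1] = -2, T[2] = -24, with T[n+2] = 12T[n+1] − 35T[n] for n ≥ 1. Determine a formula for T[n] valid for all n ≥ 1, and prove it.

Claim: T[n] = -7^n + 5^n.

Base cases: T[1] = -2 and -7^1 + 5^1 = -2; T[2] = -24 and -7^2 + 5^2 = -24.
Assume T[j] = -7^j + 5^j for all 1 ≤ j ≤ m, where m ≥ 2.
Then T[m+1] = 12T[m] − 35T[m−1] = 12·(-7^m + 5^m) − 35·(-7^{m−1} + 5^{m−1}) = -(12·7 − 35)7^{m−1} + (12·5 − 35)5^{m−1} = -49·7^{m−1} + 25·5^{m−1} = -7^{m+1} + 5^{m+1}.
So the formula holds for m+1, and by strong induction T[n] = -7^n + 5^n for all n ≥ 1.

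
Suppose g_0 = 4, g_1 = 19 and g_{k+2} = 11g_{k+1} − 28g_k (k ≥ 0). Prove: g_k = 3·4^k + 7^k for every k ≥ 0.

Base cases: g_0 = 4 and 3·4^0 + 7^0 = 4; g_1 = 19 and 3·4^1 + 7^1 = 19.
Assume g_j = 3·4^j + 7^j for all 0 ≤ j ≤ r, where r ≥ 1.
Then g_{r+1} = 11g_r − 28g_{r−1} = 11·(3·4^r + 7^r) − 28·(3·4^{r−1} + 7^{r−1}) = 3·(11·4 − 28)4^{r−1} + (11·7 − 28)7^{r−1} = 48·4^{r−1} + 49·7^{r−1} = 3·4^{r+1} + 7^{r+1}.
By strong induction, g_k = 3·4^k + 7^k for all k ≥ 0.

g_k = 3·4^k + 7^k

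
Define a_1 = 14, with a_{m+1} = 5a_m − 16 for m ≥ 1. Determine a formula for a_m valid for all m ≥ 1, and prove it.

Claim: a_m = 2·5^m + 4.

Base case: a_1 = 14, and 2·5^1 + 4 = 10 + 4 = 14.
Assume a_j = 2·5^j + 4 for some j ≥ 1.
Then a_{j+1} = 5a_j − 16 = 5·(2·5^j + 4) − 16 = 10·5^j + 20 − 16 = 2·5^{j+1} + 4.
So the formula holds for j+1, and by induction a_m = 2·5^m + 4 for all m ≥ 1.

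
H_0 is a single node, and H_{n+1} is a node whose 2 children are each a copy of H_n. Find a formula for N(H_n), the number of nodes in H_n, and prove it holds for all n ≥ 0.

Claim: N(H_n) = 2^{n+1} − 1.

Base case: N(H_0) = 1, and 2^{0+1} − 1 = 1.
Assume N(H_r) = 2^{r+1} − 1.
Then N(H_{r+1}) = 1 + 2N(H_r) = 1 + 2(2^{r+1} − 1) = 2^{r+2} − 2 + 1 = 2^{r+2} − 1.
Hence N(H_n) = 2^{n+1} − 1 for every n ≥ 0, by induction.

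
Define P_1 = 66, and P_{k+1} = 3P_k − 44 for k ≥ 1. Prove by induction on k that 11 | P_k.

Base case: P_1 = 66 = 11·6, so 11 | P_1.
Assume 11 | P_j, so P_j = 11t for some integer t.
Then P_{j+1} = 3P_j − 44 = 3·(11t) − 44 = 11(3t − 4), so 11 | P_{j+1}.
This completes the inductive step, so 11 | P_k for all k ≥ 1.

11 | P_k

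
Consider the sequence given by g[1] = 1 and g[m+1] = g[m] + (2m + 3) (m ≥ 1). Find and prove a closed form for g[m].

Claim: g[m] = m^2 + 2m − 2.

Base case: g[1] = 1, and 1^2 + 2·1 − 2 = 1.
Assume g[r] = r^2 + 2r − 2.
Then g[r+1] = g[r] + (2r + 3) = (r^2 + 2r − 2) + (2r + 3) = r^2 + 4r + 1,
and (r+1)^2 + 2·(r+1) − 2 = r^2 + 4r + 1.
By induction, g[m] = m^2 + 2m − 2 for all m ≥ 1.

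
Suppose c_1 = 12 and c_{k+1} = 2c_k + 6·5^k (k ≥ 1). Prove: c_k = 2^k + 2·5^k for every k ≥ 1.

Base case: c_1 = 12, and 2^1 + 2·5^1 = 2 + 10 = 12.
Assume c_m = 2^m + 2·5^m for some m ≥ 1.
Then c_{m+1} = 2c_m + 6·5^m = 2·(2^m + 2·5^m) + 6·5^m = 2^{m+1} + 4·5^m + 6·5^m = 2^{m+1} + 10·5^m = 2^{m+1} + 2·5^{m+1}.
This completes the inductive step, so c_k = 2^k + 2·5^k for all k ≥ 1.

c_k = 2^k + 2·5^k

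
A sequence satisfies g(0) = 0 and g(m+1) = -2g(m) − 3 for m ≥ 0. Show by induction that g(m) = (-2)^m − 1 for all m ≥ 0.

Base case: g(0) = 0, and (-2)^0 − 1 = 1 − 1 = 0.
Assume g(r) = (-2)^r − 1 for some r ≥ 0.
Then g(r+1) = -2g(r) − 3 = -2·((-2)^r − 1) − 3 = -2·(-2)^r + 2 − 3 = (-2)^{r+1} − 1.
By induction, g(m) = (-2)^m − 1 for all m ≥ 0.

g(m) = (-2)^m − 1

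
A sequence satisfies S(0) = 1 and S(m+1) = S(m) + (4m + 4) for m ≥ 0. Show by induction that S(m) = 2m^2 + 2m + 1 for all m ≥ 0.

Base case: S(0) = 1, and 2·0^2 + 2·0 + 1 = 1.
Assume S(j) = 2j^2 + 2j + 1.
Then S(j+1) = S(j) + (4j + 4) = (2j^2 + 2j + 1) + (4j + 4) = 2j^2 + 6j + 5,
and 2·(j+1)^2 + 2·(j+1) + 1 = 2j^2 + 6j + 5.
Hence S(m) = 2m^2 + 2m + 1 for every m ≥ 0, by induction.

S(m) = 2m^2 + 2m + 1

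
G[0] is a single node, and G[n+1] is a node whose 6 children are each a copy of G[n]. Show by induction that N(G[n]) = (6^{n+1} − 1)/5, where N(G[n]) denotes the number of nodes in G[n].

Base case: N(G[0]) = 1, and (6^{0+1} − 1)/5 = 1.
Assume N(G[k]) = (6^{k+1} − 1)/5.
Then N(G[k+1]) = 1 + 6N(G[k]) = 1 + 6·(6^{k+1} − 1)/5 = 1 + (6^{k+2} − 6)/5 = (5 + 6^{k+2} − 6)/5 = (6^{k+2} − 1)/5.
Hence N(G[n]) = (6^{n+1} − 1)/5 for every n ≥ 0, by induction.

N(G[n]) = (6^{n+1} − 1)/5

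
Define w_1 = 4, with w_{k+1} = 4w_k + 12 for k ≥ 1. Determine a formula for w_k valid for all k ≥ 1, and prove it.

Claim: w_k = 2·4^k − 4.

Base case: w_1 = 4, and 2·4^1 − 4 = 8 − 4 = 4.
Assume w_m = 2·4^m − 4 for some m ≥ 1.
Then w_{m+1} = 4w_m + 12 = 4·(2·4^m − 4) + 12 = 8·4^m − 16 + 12 = 2·4^{m+1} − 4.
Hence w_k = 2·4^k − 4 for every k ≥ 1, by induction.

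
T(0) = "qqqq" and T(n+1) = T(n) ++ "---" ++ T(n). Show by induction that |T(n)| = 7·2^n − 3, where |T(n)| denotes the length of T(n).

Base case: |T(0)| = 4, and 7·2^0 − 3 = 4.
Assume |T(k)| = 7·2^k − 3.
Then |T(k+1)| = |T(k)| + 3 + |T(k)| = 2|T(k)| + 3 = 2(7·2^k − 3) + 3 = 7·2^{k+1} − 6 + 3 = 7·2^{k+1} − 3.
Hence |T(n)| = 7·2^n − 3 for every n ≥ 0, by induction.

|T(n)| = 7·2^n − 3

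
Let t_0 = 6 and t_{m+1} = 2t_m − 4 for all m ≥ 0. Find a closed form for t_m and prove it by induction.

Claim: t_m = 2^{m+1} + 4.

Base case: t_0 = 6, and 2^{0+1} + 4 = 2 + 4 = 6.
Assume t_j = 2^{j+1} + 4 for some j ≥ 0.
Then t_{j+1} = 2t_j − 4 = 2·(2^{j+1} + 4) − 4 = 2^{j+2} + 8 − 4 = 2^{j+2} + 4.
Hence t_m = 2^{m+1} + 4 for every m ≥ 0, by induction.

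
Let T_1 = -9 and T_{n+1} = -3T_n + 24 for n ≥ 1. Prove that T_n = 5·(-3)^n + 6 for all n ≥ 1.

Base case: T_1 = -9, and 5·(-3)^1 + 6 = -15 + 6 = -9.
Assume T_m = 5·(-3)^m + 6 for some m ≥ 1.
Then T_{m+1} = -3T_m + 24 = -3·(5·(-3)^m + 6) + 24 = -15·(-3)^m − 18 + 24 = 5·(-3)^{m+1} + 6.
By induction, T_n = 5·(-3)^n + 6 for all n ≥ 1.

T_n = 5·(-3)^n + 6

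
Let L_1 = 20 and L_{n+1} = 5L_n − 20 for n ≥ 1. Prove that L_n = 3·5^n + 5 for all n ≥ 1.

Base case: L_1 = 20, and 3·5^1 + 5 = 15 + 5 = 20.
Assume L_m = 3·5^m + 5 for some m ≥ 1.
Then L_{m+1} = 5L_m − 20 = 5·(3·5^m + 5) − 20 = 15·5^m + 25 − 20 = 3·5^{m+1} + 5.
Hence L_n = 3·5^n + 5 for every n ≥ 1, by induction.

L_n = 3·5^n + 5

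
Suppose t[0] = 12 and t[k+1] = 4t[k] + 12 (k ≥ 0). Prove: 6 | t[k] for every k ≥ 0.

Base case: t[0] = 12 = 6·2, so 6 | t[0].
Assume 6 | t[m], so t[m] = 6s for some integer s.
Then t[m+1] = 4t[m] + 12 = 4·(6s) + 12 = 6(4s + 2), so 6 | t[m+1].
This completes the inductive step, so 6 | t[k] for all k ≥ 0.

6 | t[k]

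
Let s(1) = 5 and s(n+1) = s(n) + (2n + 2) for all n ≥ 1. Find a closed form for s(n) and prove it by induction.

Claim: s(n) = n^2 + n + 3.

Base case: s(1) = 5, and 1^2 + 1 + 3 = 5.
Assume s(r) = r^2 + r + 3.
Then s(r+1) = s(r) + (2r + 2) = (r^2 + r + 3) + (2r + 2) = r^2 + 3r + 5,
and (r+1)^2 + (r+1) + 3 = r^2 + 3r + 5.
This completes the inductive step, so s(n) = n^2 + n + 3 for all n ≥ 1.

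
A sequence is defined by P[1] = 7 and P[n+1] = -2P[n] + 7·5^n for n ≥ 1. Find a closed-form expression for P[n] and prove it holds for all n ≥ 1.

Claim: P[n] = -(-2)^n + 5^n.

Base case: P[1] = 7, and -(-2)^1 + 5^1 = 2 + 5 = 7.
Assume P[r] = -(-2)^r + 5^r for some r ≥ 1.
Then P[r+1] = -2P[r] + 7·5^r = -2·(-(-2)^r + 5^r) + 7·5^r = -(-2)^{r+1} − 2·5^r + 7·5^r = -(-2)^{r+1} + 5·5^r = -(-2)^{r+1} + 5^{r+1}.
This completes the inductive step, so P[n] = -(-2)^n + 5^n for all n ≥ 1.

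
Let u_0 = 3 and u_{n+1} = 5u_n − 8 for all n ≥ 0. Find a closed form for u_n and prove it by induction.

Claim: u_n = 5^n + 2.

Base case: u_0 = 3, and 5^0 + 2 = 1 + 2 = 3.
Assume u_j = 5^j + 2 for some j ≥ 0.
Then u_{j+1} = 5u_j − 8 = 5·(5^j + 2) − 8 = 5^{j+1} + 10 − 8 = 5^{j+1} + 2.
So the formula holds for j+1, and by induction u_n = 5^n + 2 for all n ≥ 0.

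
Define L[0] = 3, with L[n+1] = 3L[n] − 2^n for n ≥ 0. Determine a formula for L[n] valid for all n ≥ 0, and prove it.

Claim: L[n] = 2·3^n + 2^n.

Base case: L[0] = 3, and 2·3^0 + 2^0 = 2 + 1 = 3.
Assume L[k] = 2·3^k + 2^k for some k ≥ 0.
Then L[k+1] = 3L[k] − 2^k = 3·(2·3^k + 2^k) − 2^k = 2·3^{k+1} + 3·2^k − 2^k = 2·3^{k+1} + 2·2^k = 2·3^{k+1} + 2^{k+1}.
Hence L[n] = 2·3^n + 2^n for every n ≥ 0, by induction.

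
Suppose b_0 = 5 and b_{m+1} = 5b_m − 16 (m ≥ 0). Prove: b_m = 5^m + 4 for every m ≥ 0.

Base case: b_0 = 5, and 5^0 + 4 = 1 + 4 = 5.
Assume b_r = 5^r + 4 for some r ≥ 0.
Then b_{r+1} = 5b_r − 16 = 5·(5^r + 4) − 16 = 5^{r+1} + 20 − 16 = 5^{r+1} + 4.
This completes the inductive step, so b_m = 5^m + 4 for all m ≥ 0.

b_m = 5^m + 4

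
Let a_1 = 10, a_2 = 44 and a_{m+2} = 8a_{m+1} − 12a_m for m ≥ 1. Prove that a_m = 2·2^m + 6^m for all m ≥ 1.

Base cases: a_1 = 10 and 2·2^1 + 6^1 = 10; a_2 = 44 and 2·2^2 + 6^2 = 44.
Assume a_j = 2·2^j + 6^j for all 1 ≤ j ≤ k, where k ≥ 2.
Then a_{k+1} = 8a_k − 12a_{k−1} = 8·(2·2^k + 6^k) − 12·(2·2^{k−1} + 6^{k−1}) = 2·(8·2 − 12)2^{k−1} + (8·6 − 12)6^{k−1} = 8·2^{k−1} + 36·6^{k−1} = 2·2^{k+1} + 6^{k+1}.
By strong induction, a_m = 2·2^m + 6^m for all m ≥ 1.

a_m = 2·2^m + 6^m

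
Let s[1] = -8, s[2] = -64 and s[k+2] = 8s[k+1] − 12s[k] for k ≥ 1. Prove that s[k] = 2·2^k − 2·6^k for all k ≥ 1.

Base cases: s[1] = -8 and 2·2^1 − 2·6^1 = -8; s[2] = -64 and 2·2^2 − 2·6^2 = -64.
Assume s[i] = 2·2^i − 2·6^i for all 1 ≤ i ≤ j, where j ≥ 2.
Then s[j+1] = 8s[j] − 12s[j−1] = 8·(2·2^j − 2·6^j) − 12·(2·2^{j−1} − 2·6^{j−1}) = 2·(8·2 − 12)2^{j−1} − 2·(8·6 − 12)6^{j−1} = 8·2^{j−1} − 72·6^{j−1} = 2·2^{j+1} − 2·6^{j+1}.
Hence s[k] = 2·2^k − 2·6^k for every k ≥ 1, by strong induction.

s[k] = 2·2^k − 2·6^k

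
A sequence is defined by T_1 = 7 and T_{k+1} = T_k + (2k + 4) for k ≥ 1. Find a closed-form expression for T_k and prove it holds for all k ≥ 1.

Claim: T_k = k^2 + 3k + 3.

Base case: T_1 = 7, and 1^2 + 3·1 + 3 = 7.
Assume T_m = m^2 + 3m + 3.
Then T_{m+1} = T_m + (2m + 4) = (m^2 + 3m + 3) + (2m + 4) = m^2 + 5m + 7,
and (m+1)^2 + 3·(m+1) + 3 = m^2 + 5m + 7.
Hence T_k = k^2 + 3k + 3 for every k ≥ 1, by induction.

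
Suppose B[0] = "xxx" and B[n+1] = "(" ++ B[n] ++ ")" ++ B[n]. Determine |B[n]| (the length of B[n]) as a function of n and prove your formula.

Claim: |B[n]| = 5·2^n − 2.

Base case: |B[0]| = 3, and 5·2^0 − 2 = 3.
Assume |B[m]| = 5·2^m − 2.
Then |B[m+1]| = 1 + |B[m]| + 1 + |B[m]| = 2|B[m]| + 2 = 2(5·2^m − 2) + 2 = 5·2^{m+1} − 4 + 2 = 5·2^{m+1} − 2.
This completes the inductive step, so |B[n]| = 5·2^n − 2 for all n ≥ 0.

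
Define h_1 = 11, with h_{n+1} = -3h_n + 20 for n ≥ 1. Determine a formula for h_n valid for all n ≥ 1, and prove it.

Claim: h_n = -2·(-3)^n + 5.

Base case: h_1 = 11, and -2·(-3)^1 + 5 = 6 + 5 = 11.
Assume h_m = -2·(-3)^m + 5 for some m ≥ 1.
Then h_{m+1} = -3h_m + 20 = -3·(-2·(-3)^m + 5) + 20 = 6·(-3)^m − 15 + 20 = -2·(-3)^{m+1} + 5.
So the formula holds for m+1, and by induction h_n = -2·(-3)^n + 5 for all n ≥ 1.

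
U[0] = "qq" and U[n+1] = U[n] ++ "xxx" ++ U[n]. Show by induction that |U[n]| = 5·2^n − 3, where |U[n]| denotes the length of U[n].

Base case: |U[0]| = 2, and 5·2^0 − 3 = 2.
Assume |U[m]| = 5·2^m − 3.
Then |U[m+1]| = |U[m]| + 3 + |U[m]| = 2|U[m]| + 3 = 2(5·2^m − 3) + 3 = 5·2^{m+1} − 6 + 3 = 5·2^{m+1} − 3.
This completes the inductive step, so |U[n]| = 5·2^n − 3 for all n ≥ 0.

|U[n]| = 5·2^n − 3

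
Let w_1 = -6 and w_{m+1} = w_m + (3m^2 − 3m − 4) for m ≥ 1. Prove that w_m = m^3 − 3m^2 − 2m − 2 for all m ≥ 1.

Base case: w_1 = -6, and 1^3 − 3·1^2 − 2·1 − 2 = -6.
Assume w_k = k^3 − 3k^2 − 2k − 2.
Then w_{k+1} = w_k + (3k^2 − 3k − 4) = (k^3 − 3k^2 − 2k − 2) + (3k^2 − 3k − 4) = k^3 − 5k − 6,
and (k+1)^3 − 3·(k+1)^2 − 2·(k+1) − 2 = k^3 − 5k − 6.
By induction, w_m = m^3 − 3m^2 − 2m − 2 for all m ≥ 1.

w_m = m^3 − 3m^2 − 2m − 2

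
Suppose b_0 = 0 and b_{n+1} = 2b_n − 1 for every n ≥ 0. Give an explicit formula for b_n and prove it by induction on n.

Claim: b_n = -2^n + 1.

Base case: b_0 = 0, and -2^0 + 1 = -1 + 1 = 0.
Assume b_m = -2^m + 1 for some m ≥ 0.
Then b_{m+1} = 2b_m − 1 = 2·(-2^m + 1) − 1 = -2^{m+1} + 2 − 1 = -2^{m+1} + 1.
This completes the inductive step, so b_n = -2^n + 1 for all n ≥ 0.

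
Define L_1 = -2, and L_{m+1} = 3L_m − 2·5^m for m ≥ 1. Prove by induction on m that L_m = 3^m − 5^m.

Base case: L_1 = -2, and 3^1 − 5^1 = 3 − 5 = -2.
Assume L_r = 3^r − 5^r for some r ≥ 1.
Then L_{r+1} = 3L_r − 2·5^r = 3·(3^r − 5^r) − 2·5^r = 3^{r+1} − 3·5^r − 2·5^r = 3^{r+1} − 5·5^r = 3^{r+1} − 5^{r+1}.
This completes the inductive step, so L_m = 3^m − 5^m for all m ≥ 1.

L_m = 3^m − 5^m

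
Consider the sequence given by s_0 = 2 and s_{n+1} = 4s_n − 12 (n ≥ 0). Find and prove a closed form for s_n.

Claim: s_n = -2·4^n + 4.

Base case: s_0 = 2, and -2·4^0 + 4 = -2 + 4 = 2.
Assume s_m = -2·4^m + 4 for some m ≥ 0.
Then s_{m+1} = 4s_m − 12 = 4·(-2·4^m + 4) − 12 = -8·4^m + 16 − 12 = -2·4^{m+1} + 4.
By induction, s_n = -2·4^n + 4 for all n ≥ 0.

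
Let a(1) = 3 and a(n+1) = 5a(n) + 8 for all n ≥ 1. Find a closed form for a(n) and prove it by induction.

Claim: a(n) = 5^n − 2.

Base case: a(1) = 3, and 5^1 − 2 = 5 − 2 = 3.
Assume a(r) = 5^r − 2 for some r ≥ 1.
Then a(r+1) = 5a(r) + 8 = 5·(5^r − 2) + 8 = 5^{r+1} − 10 + 8 = 5^{r+1} − 2.
This completes the inductive step, so a(n) = 5^n − 2 for all n ≥ 1.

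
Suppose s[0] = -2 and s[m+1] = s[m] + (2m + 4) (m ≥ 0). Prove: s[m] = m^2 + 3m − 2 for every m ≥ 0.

Base case: s[0] = -2, and 0^2 + 3·0 − 2 = -2.
Assume s[j] = j^2 + 3j − 2.
Then s[j+1] = s[j] + (2j + 4) = (j^2 + 3j − 2) + (2j + 4) = j^2 + 5j + 2,
and (j+1)^2 + 3·(j+1) − 2 = j^2 + 5j + 2.
By induction, s[m] = m^2 + 3m − 2 for all m ≥ 0.

s[m] = m^2 + 3m − 2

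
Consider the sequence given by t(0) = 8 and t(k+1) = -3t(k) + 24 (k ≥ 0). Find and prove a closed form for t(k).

Claim: t(k) = 2·(-3)^k + 6.

Base case: t(0) = 8, and 2·(-3)^0 + 6 = 2 + 6 = 8.
Assume t(j) = 2·(-3)^j + 6 for some j ≥ 0.
Then t(j+1) = -3t(j) + 24 = -3·(2·(-3)^j + 6) + 24 = -6·(-3)^j − 18 + 24 = 2·(-3)^{j+1} + 6.
This completes the inductive step, so t(k) = 2·(-3)^k + 6 for all k ≥ 0.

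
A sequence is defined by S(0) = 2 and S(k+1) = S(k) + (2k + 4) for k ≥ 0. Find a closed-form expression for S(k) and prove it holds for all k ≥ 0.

Claim: S(k) = k^2 + 3k + 2.

Base case: S(0) = 2, and 0^2 + 3·0 + 2 = 2.
Assume S(m) = m^2 + 3m + 2.
Then S(m+1) = S(m) + (2m + 4) = (m^2 + 3m + 2) + (2m + 4) = m^2 + 5m + 6,
and (m+1)^2 + 3·(m+1) + 2 = m^2 + 5m + 6.
By induction, S(k) = k^2 + 3k + 2 for all k ≥ 0.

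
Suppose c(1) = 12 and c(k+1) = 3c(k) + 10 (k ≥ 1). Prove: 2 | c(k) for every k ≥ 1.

Base case: c(1) = 12 = 2·6, so 2 | c(1).
Assume 2 | c(j), so c(j) = 2t for some integer t.
Then c(j+1) = 3c(j) + 10 = 3·(2t) + 10 = 2(3t + 5), so 2 | c(j+1).
This completes the inductive step, so 2 | c(k) for all k ≥ 1.

2 | c(k)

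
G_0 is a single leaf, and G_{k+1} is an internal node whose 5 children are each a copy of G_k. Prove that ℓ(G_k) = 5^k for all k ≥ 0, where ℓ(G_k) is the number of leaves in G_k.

Base case: ℓ(G_0) = 1, and 5^0 = 1.
Assume ℓ(G_m) = 5^m.
Then ℓ(G_{m+1}) = 5·ℓ(G_m) = 5·5^m = 5^{m+1}.
Hence ℓ(G_k) = 5^k for every k ≥ 0, by induction.

ℓ(G_k) = 5^k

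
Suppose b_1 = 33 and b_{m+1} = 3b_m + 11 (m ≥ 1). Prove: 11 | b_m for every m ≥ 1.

Base case: b_1 = 33 = 11·3, so 11 | b_1.
Assume 11 | b_j, so b_j = 11t for some integer t.
Then b_{j+1} = 3b_j + 11 = 3·(11t) + 11 = 11(3t + 1), so 11 | b_{j+1}.
So the property holds for j+1, and by induction 11 | b_m for all m ≥ 1.

11 | b_m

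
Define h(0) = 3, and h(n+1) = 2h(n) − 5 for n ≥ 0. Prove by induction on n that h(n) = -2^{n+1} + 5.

Base case: h(0) = 3, and -2^{0+1} + 5 = -2 + 5 = 3.
Assume h(m) = -2^{m+1} + 5 for some m ≥ 0.
Then h(m+1) = 2h(m) − 5 = 2·(-2^{m+1} + 5) − 5 = -2^{m+2} + 10 − 5 = -2^{m+2} + 5.
This completes the inductive step, so h(n) = -2^{n+1} + 5 for all n ≥ 0.

h(n) = -2^{n+1} + 5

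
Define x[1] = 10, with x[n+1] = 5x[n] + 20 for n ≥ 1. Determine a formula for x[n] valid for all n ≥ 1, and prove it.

Claim: x[n] = 3·5^n − 5.

Base case: x[1] = 10, and 3·5^1 − 5 = 15 − 5 = 10.
Assume x[k] = 3·5^k − 5 for some k ≥ 1.
Then x[k+1] = 5x[k] + 20 = 5·(3·5^k − 5) + 20 = 15·5^k − 25 + 20 = 3·5^{k+1} − 5.
Hence x[n] = 3·5^n − 5 for every n ≥ 1, by induction.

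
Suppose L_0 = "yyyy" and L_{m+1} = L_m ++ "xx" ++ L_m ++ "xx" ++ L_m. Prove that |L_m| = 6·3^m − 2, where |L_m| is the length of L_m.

Base case: |L_0| = 4, and 6·3^0 − 2 = 4.
Assume |L_j| = 6·3^j − 2.
Then |L_{j+1}| = 3|L_j| + 4 = 3(6·3^j − 2) + 4 = 6·3^{j+1} − 6 + 4 = 6·3^{j+1} − 2.
Hence |L_m| = 6·3^m − 2 for every m ≥ 0, by induction.

|L_m| = 6·3^m − 2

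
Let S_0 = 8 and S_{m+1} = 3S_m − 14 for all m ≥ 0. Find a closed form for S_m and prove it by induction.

Claim: S_m = 3^m + 7.

Base case: S_0 = 8, and 3^0 + 7 = 1 + 7 = 8.
Assume S_j = 3^j + 7 for some j ≥ 0.
Then S_{j+1} = 3S_j − 14 = 3·(3^j + 7) − 14 = 3^{j+1} + 21 − 14 = 3^{j+1} + 7.
By induction, S_m = 3^m + 7 for all m ≥ 0.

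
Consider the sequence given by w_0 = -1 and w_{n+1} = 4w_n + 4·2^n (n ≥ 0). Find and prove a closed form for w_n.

Claim: w_n = 4^n − 2·2^n.

Base case: w_0 = -1, and 4^0 − 2·2^0 = 1 − 2 = -1.
Assume w_m = 4^m − 2·2^m for some m ≥ 0.
Then w_{m+1} = 4w_m + 4·2^m = 4·(4^m − 2·2^m) + 4·2^m = 4^{m+1} − 8·2^m + 4·2^m = 4^{m+1} − 4·2^m = 4^{m+1} − 2·2^{m+1}.
By induction, w_n = 4^n − 2·2^n for all n ≥ 0.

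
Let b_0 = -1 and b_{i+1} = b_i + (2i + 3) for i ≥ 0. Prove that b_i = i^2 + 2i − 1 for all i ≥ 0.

Base case: b_0 = -1, and 0^2 + 2·0 − 1 = -1.
Assume b_m = m^2 + 2m − 1.
Then b_{m+1} = b_m + (2m + 3) = (m^2 + 2m − 1) + (2m + 3) = m^2 + 4m + 2,
and (m+1)^2 + 2·(m+1) − 1 = m^2 + 4m + 2.
By induction, b_i = i^2 + 2i − 1 for all i ≥ 0.

b_i = i^2 + 2i − 1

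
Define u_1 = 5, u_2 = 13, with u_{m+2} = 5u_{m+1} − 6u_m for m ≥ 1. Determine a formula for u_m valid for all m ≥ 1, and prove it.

Claim: u_m = 3^m + 2^m.

Base cases: u_1 = 5 and 3^1 + 2^1 = 5; u_2 = 13 and 3^2 + 2^2 = 13.
Assume u_j = 3^j + 2^j for all 1 ≤ j ≤ k, where k ≥ 2.
Then u_{k+1} = 5u_k − 6u_{k−1} = 5·(3^k + 2^k) − 6·(3^{k−1} + 2^{k−1}) = (5·3 − 6)3^{k−1} + (5·2 − 6)2^{k−1} = 9·3^{k−1} + 4·2^{k−1} = 3^{k+1} + 2^{k+1}.
So the formula holds for k+1, and by strong induction u_m = 3^m + 2^m for all m ≥ 1.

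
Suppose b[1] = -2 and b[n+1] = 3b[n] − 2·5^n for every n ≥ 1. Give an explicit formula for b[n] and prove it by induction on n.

Claim: b[n] = 3^n − 5^n.

Base case: b[1] = -2, and 3^1 − 5^1 = 3 − 5 = -2.
Assume b[r] = 3^r − 5^r for some r ≥ 1.
Then b[r+1] = 3b[r] − 2·5^r = 3·(3^r − 5^r) − 2·5^r = 3^{r+1} − 3·5^r − 2·5^r = 3^{r+1} − 5·5^r = 3^{r+1} − 5^{r+1}.
This completes the inductive step, so b[n] = 3^n − 5^n for all n ≥ 1.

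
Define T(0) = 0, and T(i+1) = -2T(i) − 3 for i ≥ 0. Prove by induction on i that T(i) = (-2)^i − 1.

Base case: T(0) = 0, and (-2)^0 − 1 = 1 − 1 = 0.
Assume T(j) = (-2)^j − 1 for some j ≥ 0.
Then T(j+1) = -2T(j) − 3 = -2·((-2)^j − 1) − 3 = -2·(-2)^j + 2 − 3 = (-2)^{j+1} − 1.
So the formula holds for j+1, and by induction T(i) = (-2)^i − 1 for all i ≥ 0.

T(i) = (-2)^i − 1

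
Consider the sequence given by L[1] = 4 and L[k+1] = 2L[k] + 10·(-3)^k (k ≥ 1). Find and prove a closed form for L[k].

Claim: L[k] = -2^k − 2·(-3)^k.

Base case: L[1] = 4, and -2^1 − 2·(-3)^1 = -2 + 6 = 4.
Assume L[m] = -2^m − 2·(-3)^m for some m ≥ 1.
Then L[m+1] = 2L[m] + 10·(-3)^m = 2·(-2^m − 2·(-3)^m) + 10·(-3)^m = -2^{m+1} − 4·(-3)^m + 10·(-3)^m = -2^{m+1} + 6·(-3)^m = -2^{m+1} − 2·(-3)^{m+1}.
By induction, L[k] = -2^k − 2·(-3)^k for all k ≥ 1.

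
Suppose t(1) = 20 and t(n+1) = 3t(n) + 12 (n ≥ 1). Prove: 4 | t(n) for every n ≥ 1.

Base case: t(1) = 20 = 4·5, so 4 | t(1).
Assume 4 | t(m), so t(m) = 4s for some integer s.
Then t(m+1) = 3t(m) + 12 = 3·(4s) + 12 = 4(3s + 3), so 4 | t(m+1).
By induction, 4 | t(n) for all n ≥ 1.

4 | t(n)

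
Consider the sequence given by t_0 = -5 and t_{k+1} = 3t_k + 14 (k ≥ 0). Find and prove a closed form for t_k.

Claim: t_k = 2·3^k − 7.

Base case: t_0 = -5, and 2·3^0 − 7 = 2 − 7 = -5.
Assume t_m = 2·3^m − 7 for some m ≥ 0.
Then t_{m+1} = 3t_m + 14 = 3·(2·3^m − 7) + 14 = 6·3^m − 21 + 14 = 2·3^{m+1} − 7.
So the formula holds for m+1, and by induction t_k = 2·3^k − 7 for all k ≥ 0.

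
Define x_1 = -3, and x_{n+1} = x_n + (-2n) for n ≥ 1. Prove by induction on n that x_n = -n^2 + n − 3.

Base case: x_1 = -3, and -1^2 + 1 − 3 = -3.
Assume x_j = -j^2 + j − 3.
Then x_{j+1} = x_j + (-2j) = (-j^2 + j − 3) + (-2j) = -j^2 − j − 3,
and -(j+1)^2 + (j+1) − 3 = -j^2 − j − 3.
Hence x_n = -n^2 + n − 3 for every n ≥ 1, by induction.

x_n = -n^2 + n − 3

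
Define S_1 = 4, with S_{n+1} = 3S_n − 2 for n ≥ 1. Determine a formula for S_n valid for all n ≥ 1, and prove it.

Claim: S_n = 3^n + 1.

Base case: S_1 = 4, and 3^1 + 1 = 3 + 1 = 4.
Assume S_j = 3^j + 1 for some j ≥ 1.
Then S_{j+1} = 3S_j − 2 = 3·(3^j + 1) − 2 = 3^{j+1} + 3 − 2 = 3^{j+1} + 1.
This completes the inductive step, so S_n = 3^n + 1 for all n ≥ 1.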